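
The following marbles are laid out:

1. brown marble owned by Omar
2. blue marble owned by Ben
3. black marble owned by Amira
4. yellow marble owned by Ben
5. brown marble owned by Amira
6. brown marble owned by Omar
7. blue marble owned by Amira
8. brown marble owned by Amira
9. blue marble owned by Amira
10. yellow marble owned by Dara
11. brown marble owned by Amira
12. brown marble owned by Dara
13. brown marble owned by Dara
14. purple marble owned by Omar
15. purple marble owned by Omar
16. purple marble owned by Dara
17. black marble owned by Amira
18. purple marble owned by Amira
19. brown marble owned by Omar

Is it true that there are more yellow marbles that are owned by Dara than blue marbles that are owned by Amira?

|yellow marbles owned by Dara| = 1.
|blue marbles owned by Amira| = 2.
The claim requires 1 > 2, which does not hold.

False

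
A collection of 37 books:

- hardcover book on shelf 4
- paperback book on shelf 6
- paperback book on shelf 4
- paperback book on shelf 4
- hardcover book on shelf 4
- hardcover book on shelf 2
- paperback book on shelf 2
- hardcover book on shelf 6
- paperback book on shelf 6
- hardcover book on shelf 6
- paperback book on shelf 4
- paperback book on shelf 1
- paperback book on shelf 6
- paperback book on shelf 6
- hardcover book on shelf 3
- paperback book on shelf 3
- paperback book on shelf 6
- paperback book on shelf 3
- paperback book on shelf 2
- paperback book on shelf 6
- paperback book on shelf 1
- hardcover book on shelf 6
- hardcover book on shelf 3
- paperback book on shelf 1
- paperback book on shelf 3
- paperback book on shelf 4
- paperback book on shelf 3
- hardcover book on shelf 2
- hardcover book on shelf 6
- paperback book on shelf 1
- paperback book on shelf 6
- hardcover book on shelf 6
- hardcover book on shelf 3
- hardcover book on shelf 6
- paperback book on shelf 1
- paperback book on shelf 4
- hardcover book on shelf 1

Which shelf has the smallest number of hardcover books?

shelf 1

Counts by shelf (restricted to hardcover books): shelf 6→6, shelf 3→3, shelf 4→2, shelf 2→2, shelf 1→1.
The minimum is 1, held uniquely by shelf 1.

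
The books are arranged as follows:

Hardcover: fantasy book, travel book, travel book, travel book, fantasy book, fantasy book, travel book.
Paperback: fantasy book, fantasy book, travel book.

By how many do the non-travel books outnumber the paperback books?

non-travel books: 5.
paperback books: 3.
5 − 3 = 2.

2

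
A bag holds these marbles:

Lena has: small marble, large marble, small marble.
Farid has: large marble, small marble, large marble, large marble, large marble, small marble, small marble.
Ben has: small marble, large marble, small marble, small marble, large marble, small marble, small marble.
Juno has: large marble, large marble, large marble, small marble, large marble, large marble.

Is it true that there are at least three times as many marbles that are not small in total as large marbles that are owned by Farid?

True

There are 12 marbles that are not small.
Count of large marbles owned by Farid: 4.
The claim requires 12 ≥ 3 × 4 = 12, which holds.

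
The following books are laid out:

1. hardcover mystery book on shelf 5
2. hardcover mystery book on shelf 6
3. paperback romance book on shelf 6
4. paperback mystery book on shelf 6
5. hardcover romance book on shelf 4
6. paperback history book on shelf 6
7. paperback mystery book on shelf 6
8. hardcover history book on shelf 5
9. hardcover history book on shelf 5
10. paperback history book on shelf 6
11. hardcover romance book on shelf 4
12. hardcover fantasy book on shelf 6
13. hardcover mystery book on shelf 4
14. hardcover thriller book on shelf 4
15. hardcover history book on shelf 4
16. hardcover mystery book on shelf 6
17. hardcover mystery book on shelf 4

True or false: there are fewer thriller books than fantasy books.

False

thriller books: 1.
fantasy books: 1.
The claim requires 1 < 1, which does not hold.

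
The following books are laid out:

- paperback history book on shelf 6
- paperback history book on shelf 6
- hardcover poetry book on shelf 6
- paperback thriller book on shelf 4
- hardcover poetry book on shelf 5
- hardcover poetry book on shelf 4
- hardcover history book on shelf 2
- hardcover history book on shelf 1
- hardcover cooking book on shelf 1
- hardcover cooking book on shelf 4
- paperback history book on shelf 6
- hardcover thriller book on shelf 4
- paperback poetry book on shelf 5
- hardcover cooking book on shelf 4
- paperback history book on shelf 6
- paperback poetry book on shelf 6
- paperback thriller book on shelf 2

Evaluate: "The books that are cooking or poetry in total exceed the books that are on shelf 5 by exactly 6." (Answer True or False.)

There are 8 books that are cooking or poetry.
There are 2 books on shelf 5.
The claim requires 8 − 2 (= 6) to equal 6, which holds.

True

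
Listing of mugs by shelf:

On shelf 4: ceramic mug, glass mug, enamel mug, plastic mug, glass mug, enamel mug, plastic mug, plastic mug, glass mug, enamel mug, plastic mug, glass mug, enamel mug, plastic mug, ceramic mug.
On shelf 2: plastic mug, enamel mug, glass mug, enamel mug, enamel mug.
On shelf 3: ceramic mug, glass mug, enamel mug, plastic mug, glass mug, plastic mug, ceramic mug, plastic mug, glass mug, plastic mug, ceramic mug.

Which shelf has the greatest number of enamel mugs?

shelf 4

Counts by shelf (restricted to enamel mugs): shelf 4→4, shelf 2→3, shelf 3→1.
The maximum is 4, held uniquely by shelf 4.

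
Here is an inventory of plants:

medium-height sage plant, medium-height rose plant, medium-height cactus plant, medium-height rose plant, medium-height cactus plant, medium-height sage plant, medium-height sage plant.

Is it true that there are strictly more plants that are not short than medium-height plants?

False

plants that are not short: 7.
medium-height plants: 7.
The claim requires 7 > 7, which does not hold.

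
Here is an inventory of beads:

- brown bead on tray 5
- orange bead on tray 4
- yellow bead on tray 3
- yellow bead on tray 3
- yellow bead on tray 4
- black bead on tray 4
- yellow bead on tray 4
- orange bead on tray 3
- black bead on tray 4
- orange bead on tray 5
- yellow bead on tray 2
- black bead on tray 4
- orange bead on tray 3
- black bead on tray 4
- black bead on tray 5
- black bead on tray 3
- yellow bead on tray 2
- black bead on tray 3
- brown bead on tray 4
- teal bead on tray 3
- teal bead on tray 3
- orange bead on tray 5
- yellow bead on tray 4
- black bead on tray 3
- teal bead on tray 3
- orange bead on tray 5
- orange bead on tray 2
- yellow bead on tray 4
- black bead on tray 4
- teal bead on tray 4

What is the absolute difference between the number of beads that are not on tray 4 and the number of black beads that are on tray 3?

beads that are not on tray 4: 18. black beads on tray 3: 3.
|18 − 3| = 18 − 3 = 15.

15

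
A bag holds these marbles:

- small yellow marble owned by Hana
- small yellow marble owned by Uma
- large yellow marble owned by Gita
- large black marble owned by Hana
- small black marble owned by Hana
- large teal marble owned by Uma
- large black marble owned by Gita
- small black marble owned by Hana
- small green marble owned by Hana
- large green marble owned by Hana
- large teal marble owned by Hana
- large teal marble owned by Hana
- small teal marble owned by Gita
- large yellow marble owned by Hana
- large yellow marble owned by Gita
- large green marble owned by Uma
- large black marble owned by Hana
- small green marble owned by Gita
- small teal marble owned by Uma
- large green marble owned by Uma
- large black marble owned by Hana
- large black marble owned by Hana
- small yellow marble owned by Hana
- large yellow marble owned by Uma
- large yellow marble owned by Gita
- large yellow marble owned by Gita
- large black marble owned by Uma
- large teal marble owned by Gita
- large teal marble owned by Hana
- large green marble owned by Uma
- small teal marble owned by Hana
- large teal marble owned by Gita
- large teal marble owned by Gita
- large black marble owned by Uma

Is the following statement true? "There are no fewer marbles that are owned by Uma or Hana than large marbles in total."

True

marbles owned by Uma or Hana: 24.
large marbles: 24.
The claim requires 24 ≥ 24, which holds.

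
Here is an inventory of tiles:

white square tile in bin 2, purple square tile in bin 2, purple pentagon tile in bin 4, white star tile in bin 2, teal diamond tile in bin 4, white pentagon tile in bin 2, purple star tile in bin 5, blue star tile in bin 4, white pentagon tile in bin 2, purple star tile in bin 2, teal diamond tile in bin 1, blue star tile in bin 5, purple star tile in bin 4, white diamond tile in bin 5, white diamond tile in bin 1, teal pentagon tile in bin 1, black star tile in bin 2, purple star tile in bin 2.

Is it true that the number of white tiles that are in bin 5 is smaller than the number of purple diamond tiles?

There is 1 white tile in bin 5.
There are 0 purple diamond tiles.
The claim requires 1 < 0, which does not hold.

False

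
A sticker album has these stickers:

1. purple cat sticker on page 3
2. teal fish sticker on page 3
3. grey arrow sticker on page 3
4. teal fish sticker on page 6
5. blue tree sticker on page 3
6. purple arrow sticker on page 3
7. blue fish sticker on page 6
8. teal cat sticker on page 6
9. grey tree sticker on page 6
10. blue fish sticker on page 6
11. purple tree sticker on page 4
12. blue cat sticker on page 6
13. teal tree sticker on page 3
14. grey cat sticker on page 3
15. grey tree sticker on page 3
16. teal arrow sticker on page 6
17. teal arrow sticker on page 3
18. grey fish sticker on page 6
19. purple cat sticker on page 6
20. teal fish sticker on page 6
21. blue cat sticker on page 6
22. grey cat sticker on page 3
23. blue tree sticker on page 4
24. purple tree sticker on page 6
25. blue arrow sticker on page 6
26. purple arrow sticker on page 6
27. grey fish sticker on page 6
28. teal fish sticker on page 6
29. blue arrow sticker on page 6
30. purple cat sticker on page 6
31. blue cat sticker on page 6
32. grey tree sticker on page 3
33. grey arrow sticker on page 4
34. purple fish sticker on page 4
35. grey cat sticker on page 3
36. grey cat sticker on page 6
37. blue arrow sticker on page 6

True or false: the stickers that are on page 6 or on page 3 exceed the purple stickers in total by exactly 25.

|stickers on page 6 or on page 3| = 33.
|purple stickers| = 8.
The claim requires 33 − 8 (= 25) to equal 25, which holds.

True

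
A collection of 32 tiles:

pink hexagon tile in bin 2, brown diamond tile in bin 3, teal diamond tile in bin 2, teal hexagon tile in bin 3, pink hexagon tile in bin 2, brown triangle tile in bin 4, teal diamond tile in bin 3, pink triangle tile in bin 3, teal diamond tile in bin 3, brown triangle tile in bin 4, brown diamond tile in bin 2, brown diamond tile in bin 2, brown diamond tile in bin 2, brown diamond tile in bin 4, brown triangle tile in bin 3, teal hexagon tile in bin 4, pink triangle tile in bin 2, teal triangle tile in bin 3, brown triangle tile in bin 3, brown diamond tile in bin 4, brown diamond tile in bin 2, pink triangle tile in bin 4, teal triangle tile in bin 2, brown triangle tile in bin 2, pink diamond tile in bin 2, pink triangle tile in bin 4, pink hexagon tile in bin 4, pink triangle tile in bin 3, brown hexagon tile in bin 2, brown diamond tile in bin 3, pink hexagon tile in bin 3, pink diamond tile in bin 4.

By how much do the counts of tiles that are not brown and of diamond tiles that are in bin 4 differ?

15

tiles that are not brown: 18. diamond tiles in bin 4: 3.
|18 − 3| = 18 − 3 = 15.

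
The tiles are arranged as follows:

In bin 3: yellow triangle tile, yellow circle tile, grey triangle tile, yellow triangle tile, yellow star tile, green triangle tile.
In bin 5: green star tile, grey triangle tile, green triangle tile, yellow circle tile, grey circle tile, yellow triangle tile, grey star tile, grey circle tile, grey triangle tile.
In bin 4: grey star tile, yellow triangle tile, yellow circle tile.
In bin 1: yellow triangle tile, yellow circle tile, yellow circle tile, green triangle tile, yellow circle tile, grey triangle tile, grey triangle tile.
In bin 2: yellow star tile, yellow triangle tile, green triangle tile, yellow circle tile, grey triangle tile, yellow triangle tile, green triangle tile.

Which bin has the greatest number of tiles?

Counts by bin: bin 5→9, bin 2→7, bin 1→7, bin 3→6, bin 4→3.
The maximum is 9, held uniquely by bin 5.

bin 5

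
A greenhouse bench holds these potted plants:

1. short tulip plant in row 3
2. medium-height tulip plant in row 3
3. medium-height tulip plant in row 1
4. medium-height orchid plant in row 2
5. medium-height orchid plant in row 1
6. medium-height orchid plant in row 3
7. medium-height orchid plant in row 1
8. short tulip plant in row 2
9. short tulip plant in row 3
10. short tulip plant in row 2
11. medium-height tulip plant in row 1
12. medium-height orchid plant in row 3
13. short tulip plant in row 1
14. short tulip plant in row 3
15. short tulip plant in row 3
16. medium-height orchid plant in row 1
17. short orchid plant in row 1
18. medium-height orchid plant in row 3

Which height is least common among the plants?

Counts by height: medium-height 10, short 8.
The minimum is 8, held uniquely by short.

short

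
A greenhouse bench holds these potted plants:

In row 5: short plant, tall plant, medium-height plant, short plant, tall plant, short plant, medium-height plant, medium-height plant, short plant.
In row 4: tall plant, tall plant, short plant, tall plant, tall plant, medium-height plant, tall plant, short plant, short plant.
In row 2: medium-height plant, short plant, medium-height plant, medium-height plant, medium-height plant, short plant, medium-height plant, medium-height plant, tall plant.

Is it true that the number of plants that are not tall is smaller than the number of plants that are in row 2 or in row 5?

False

plants that are not tall: 19.
plants in row 2 or in row 5: 18.
The claim requires 19 < 18, which does not hold.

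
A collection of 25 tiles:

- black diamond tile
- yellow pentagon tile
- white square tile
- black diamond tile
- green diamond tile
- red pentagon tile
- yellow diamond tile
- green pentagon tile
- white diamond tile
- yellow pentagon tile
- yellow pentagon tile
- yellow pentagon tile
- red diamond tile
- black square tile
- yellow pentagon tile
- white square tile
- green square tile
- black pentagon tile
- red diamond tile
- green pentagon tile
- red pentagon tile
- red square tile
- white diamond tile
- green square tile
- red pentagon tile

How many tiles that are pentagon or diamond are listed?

diamond: 8; pentagon: 11; together 8 + 11 = 19.

19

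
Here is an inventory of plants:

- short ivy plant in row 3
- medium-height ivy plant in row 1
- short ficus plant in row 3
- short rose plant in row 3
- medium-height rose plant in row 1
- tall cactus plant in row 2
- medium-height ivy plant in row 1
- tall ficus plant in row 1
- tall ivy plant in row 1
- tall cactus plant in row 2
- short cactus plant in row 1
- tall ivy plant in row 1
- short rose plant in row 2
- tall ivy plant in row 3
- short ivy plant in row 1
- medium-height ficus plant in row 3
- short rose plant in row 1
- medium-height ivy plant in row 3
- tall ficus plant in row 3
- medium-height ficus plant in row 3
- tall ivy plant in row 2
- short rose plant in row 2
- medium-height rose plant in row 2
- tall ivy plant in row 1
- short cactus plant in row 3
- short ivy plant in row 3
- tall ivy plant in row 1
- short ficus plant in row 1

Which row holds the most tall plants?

row 1

Counts by row (restricted to tall plants): row 1→5, row 2→3, row 3→2.
The maximum is 5, held uniquely by row 1.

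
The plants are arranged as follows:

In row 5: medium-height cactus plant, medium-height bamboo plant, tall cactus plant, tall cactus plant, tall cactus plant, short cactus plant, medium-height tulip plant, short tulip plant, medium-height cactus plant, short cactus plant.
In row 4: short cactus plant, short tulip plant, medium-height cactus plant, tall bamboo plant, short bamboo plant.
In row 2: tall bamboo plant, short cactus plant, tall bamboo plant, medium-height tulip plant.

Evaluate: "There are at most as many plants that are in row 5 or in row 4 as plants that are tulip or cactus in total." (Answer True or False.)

plants in row 5 or in row 4: 15.
plants that are tulip or cactus: 14.
The claim requires 15 ≤ 14, which does not hold.

False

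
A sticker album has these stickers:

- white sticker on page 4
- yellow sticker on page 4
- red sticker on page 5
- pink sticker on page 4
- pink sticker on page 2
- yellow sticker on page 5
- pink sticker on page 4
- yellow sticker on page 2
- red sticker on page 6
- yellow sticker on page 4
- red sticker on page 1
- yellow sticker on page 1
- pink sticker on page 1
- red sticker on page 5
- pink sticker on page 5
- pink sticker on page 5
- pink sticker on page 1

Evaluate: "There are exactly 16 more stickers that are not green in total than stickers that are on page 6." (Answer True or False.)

True

stickers that are not green: 17.
stickers on page 6: 1.
The claim requires 17 − 1 (= 16) to equal 16, which holds.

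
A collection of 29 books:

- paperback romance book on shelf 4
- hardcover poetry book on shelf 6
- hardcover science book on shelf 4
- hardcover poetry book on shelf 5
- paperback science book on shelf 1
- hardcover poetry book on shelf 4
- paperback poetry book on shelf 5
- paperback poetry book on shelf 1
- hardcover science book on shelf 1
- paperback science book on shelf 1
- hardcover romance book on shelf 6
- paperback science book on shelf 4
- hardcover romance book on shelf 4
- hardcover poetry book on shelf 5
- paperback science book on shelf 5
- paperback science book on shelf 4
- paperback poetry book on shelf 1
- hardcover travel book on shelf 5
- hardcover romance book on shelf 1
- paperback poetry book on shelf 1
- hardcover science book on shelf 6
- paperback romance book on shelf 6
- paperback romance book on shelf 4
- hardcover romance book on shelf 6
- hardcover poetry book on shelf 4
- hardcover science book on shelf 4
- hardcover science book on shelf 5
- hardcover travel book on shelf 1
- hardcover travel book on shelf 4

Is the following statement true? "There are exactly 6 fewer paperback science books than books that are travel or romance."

There are 5 paperback science books.
There are 10 books that are travel or romance.
The claim requires 10 − 5 (= 5) to equal 6, which does not hold.

False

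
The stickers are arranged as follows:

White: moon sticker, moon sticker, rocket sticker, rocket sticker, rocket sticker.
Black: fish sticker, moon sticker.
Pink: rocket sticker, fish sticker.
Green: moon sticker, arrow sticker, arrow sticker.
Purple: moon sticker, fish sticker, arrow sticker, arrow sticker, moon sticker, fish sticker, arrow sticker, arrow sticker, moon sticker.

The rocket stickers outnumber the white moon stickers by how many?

rocket stickers: 4.
white moon stickers: 2.
4 − 2 = 2.

2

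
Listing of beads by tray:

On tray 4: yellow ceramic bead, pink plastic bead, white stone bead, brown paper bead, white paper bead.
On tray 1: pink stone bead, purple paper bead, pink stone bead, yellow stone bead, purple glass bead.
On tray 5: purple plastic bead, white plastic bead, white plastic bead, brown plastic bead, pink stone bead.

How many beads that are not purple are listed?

12

Total beads: 15; with the excluded value: 3; remaining 15 − 3 = 12.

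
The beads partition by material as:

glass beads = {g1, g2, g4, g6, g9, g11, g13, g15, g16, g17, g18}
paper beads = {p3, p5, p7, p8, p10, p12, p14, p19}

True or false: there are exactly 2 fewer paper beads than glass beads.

There are 8 paper beads.
There are 11 glass beads.
The claim requires 11 − 8 (= 3) to equal 2, which does not hold.

False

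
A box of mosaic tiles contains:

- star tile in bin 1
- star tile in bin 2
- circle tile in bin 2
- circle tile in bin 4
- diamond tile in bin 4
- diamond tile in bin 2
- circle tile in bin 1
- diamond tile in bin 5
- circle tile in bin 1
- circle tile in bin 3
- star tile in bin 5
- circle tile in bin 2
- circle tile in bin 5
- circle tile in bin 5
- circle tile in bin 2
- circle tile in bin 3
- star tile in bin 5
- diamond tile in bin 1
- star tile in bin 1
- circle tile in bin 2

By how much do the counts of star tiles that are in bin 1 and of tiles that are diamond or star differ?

7

star tiles in bin 1: 2. tiles that are diamond or star: 9.
|2 − 9| = 9 − 2 = 7.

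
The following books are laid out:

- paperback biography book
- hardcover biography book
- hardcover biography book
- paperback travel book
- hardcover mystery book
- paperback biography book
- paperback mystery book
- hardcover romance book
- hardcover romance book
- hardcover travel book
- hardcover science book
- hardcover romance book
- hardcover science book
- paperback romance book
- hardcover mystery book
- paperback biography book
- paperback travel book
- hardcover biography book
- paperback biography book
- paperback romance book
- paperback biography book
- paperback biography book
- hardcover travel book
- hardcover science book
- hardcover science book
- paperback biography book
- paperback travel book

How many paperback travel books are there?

3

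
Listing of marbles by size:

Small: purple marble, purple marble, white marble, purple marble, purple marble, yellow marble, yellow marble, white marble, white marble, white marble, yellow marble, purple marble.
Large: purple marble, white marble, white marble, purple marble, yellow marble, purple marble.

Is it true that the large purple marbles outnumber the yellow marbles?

|large purple marbles| = 3.
|yellow marbles| = 4.
The claim requires 3 > 4, which does not hold.

False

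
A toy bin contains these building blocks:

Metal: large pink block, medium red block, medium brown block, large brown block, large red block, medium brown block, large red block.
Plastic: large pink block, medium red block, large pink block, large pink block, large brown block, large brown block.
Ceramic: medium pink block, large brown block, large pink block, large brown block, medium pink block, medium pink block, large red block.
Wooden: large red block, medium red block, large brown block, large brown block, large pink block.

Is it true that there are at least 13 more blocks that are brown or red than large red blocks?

False

blocks that are brown or red: 16.
large red blocks: 4.
The claim requires 16 − 4 = 12 ≥ 13, which does not hold.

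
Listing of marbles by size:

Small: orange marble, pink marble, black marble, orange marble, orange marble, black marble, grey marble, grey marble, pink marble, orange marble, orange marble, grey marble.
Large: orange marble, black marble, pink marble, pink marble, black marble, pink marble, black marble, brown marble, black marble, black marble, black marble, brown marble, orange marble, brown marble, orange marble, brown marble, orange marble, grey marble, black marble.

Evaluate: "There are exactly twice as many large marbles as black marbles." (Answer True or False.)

large marbles: 19.
black marbles: 9.
The claim requires 19 = 2 × 9 = 18, which does not hold.

False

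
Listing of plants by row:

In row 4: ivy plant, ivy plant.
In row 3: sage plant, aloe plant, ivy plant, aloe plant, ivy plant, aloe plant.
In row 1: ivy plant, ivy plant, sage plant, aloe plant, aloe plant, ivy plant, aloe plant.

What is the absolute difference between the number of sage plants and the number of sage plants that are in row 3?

1

sage plants: 2. sage plants in row 3: 1.
|2 − 1| = 2 − 1 = 1.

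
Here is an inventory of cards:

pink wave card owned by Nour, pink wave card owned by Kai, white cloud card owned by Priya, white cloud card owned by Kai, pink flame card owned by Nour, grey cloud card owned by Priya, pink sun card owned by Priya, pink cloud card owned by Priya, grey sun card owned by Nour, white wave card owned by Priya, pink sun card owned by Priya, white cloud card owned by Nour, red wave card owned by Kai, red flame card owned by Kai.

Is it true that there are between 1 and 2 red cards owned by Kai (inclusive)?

Count of red cards owned by Kai: 2.
The claim requires 1 ≤ 2 ≤ 2, which holds.

True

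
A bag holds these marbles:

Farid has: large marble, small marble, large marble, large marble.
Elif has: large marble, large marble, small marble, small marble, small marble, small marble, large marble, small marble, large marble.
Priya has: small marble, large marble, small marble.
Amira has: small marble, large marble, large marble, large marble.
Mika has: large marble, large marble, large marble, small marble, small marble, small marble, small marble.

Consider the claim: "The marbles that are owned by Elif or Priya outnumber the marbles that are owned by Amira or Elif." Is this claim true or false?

|marbles owned by Elif or Priya| = 12.
|marbles owned by Amira or Elif| = 13.
The claim requires 12 > 13, which does not hold.

False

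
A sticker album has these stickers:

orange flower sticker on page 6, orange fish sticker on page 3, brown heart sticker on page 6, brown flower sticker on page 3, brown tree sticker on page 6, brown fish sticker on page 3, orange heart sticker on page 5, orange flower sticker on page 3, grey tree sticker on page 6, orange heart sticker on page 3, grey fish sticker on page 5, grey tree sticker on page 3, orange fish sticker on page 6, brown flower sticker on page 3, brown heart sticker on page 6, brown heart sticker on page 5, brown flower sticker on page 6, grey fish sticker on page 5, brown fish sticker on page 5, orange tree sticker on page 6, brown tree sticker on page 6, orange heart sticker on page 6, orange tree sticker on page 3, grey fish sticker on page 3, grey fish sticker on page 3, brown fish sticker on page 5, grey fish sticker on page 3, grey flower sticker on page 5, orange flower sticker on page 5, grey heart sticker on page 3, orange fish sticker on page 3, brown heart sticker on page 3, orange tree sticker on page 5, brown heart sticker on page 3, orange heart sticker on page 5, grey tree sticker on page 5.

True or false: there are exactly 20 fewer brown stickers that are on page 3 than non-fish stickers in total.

True

brown stickers on page 3: 5.
non-fish stickers: 25.
The claim requires 25 − 5 (= 20) to equal 20, which holds.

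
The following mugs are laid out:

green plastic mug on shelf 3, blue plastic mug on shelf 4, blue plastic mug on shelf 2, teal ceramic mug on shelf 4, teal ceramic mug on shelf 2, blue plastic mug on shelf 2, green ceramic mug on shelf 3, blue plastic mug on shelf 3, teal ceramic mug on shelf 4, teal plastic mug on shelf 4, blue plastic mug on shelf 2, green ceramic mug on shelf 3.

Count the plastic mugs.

7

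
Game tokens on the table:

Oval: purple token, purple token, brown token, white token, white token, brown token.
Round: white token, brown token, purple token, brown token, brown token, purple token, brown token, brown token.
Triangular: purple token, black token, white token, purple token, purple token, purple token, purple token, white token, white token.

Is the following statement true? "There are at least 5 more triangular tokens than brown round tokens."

False

triangular tokens: 9.
brown round tokens: 5.
The claim requires 9 − 5 = 4 ≥ 5, which does not hold.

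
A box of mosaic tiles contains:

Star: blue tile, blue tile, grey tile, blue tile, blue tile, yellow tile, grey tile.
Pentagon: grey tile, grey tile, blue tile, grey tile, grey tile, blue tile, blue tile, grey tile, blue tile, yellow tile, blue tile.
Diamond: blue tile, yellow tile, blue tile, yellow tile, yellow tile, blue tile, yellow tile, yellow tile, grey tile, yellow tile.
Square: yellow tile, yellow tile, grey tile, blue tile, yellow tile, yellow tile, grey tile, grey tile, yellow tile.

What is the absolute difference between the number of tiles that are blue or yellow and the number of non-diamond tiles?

1

tiles that are blue or yellow: 26. non-diamond tiles: 27.
|26 − 27| = 27 − 26 = 1.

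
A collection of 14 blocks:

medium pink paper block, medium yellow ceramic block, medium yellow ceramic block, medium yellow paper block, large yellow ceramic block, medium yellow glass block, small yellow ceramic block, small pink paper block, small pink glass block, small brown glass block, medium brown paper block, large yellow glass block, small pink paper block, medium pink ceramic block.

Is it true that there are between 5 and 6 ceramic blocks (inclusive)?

True

|ceramic blocks| = 5.
The claim requires 5 ≤ 5 ≤ 6, which holds.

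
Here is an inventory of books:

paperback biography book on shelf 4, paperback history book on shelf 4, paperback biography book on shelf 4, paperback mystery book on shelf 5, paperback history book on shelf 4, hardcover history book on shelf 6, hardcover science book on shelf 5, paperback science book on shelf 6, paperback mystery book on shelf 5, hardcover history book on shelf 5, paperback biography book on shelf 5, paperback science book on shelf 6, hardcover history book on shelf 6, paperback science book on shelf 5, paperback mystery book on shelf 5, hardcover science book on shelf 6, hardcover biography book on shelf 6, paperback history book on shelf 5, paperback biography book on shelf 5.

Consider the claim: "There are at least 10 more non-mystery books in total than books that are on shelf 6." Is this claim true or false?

There are 16 non-mystery books.
There are 6 books on shelf 6.
The claim requires 16 − 6 = 10 ≥ 10, which holds.

True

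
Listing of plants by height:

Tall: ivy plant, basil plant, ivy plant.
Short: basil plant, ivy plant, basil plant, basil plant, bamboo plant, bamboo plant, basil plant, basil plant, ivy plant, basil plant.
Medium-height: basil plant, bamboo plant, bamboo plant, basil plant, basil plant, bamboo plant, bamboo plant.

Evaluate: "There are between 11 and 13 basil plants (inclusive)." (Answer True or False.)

There are 10 basil plants.
The claim requires 11 ≤ 10 ≤ 13, which does not hold.

False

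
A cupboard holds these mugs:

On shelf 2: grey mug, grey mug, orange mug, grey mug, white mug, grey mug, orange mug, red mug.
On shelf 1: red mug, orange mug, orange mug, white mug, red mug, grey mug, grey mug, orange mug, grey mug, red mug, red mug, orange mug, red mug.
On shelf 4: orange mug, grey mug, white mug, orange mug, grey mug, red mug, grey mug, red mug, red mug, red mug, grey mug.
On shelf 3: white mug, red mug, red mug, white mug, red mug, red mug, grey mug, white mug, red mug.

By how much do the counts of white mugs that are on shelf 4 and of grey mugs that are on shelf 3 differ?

0

white mugs on shelf 4: 1. grey mugs on shelf 3: 1.
|1 − 1| = 1 − 1 = 0.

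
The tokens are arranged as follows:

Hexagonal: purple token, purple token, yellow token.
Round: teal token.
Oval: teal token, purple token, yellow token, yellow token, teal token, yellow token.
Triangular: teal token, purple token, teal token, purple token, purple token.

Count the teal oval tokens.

2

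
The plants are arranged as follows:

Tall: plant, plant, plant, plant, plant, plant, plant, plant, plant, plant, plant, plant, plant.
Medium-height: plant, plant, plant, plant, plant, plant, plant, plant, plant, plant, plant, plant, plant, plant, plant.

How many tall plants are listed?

13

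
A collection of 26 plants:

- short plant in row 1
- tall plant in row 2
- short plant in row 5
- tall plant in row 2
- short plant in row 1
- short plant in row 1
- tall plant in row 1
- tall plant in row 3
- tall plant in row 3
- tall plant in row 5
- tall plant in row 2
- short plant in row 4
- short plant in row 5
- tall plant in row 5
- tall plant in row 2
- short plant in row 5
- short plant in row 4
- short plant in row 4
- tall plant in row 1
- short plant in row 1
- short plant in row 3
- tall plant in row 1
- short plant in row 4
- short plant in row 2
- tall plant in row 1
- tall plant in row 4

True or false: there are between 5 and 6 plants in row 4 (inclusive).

|plants in row 4| = 5.
The claim requires 5 ≤ 5 ≤ 6, which holds.

True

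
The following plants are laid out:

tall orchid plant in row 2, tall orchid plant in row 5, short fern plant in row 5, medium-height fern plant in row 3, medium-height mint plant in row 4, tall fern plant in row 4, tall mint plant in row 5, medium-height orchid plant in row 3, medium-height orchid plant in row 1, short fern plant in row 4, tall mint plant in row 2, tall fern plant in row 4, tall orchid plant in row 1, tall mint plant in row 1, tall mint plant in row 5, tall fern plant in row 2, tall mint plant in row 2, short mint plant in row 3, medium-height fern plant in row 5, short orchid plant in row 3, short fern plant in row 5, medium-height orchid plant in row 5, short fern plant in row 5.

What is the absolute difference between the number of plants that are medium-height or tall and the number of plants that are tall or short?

0

plants that are medium-height or tall: 17. plants that are tall or short: 17.
|17 − 17| = 17 − 17 = 0.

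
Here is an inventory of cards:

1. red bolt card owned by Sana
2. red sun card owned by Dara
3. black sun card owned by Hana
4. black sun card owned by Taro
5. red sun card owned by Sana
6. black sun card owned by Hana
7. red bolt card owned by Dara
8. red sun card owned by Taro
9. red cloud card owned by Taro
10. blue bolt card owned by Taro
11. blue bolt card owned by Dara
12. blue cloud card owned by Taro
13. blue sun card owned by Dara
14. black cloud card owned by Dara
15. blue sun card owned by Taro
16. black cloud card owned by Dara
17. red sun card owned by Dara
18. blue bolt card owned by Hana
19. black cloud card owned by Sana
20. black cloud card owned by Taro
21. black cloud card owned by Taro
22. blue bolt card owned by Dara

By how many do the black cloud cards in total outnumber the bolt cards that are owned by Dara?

black cloud cards: 5.
bolt cards owned by Dara: 3.
5 − 3 = 2.

2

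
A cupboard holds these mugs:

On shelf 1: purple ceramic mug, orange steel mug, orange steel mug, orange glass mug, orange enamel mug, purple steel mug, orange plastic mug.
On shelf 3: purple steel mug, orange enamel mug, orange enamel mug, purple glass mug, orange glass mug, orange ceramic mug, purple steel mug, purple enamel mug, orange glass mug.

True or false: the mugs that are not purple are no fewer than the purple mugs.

True

There are 10 mugs that are not purple.
There are 6 purple mugs.
The claim requires 10 ≥ 6, which holds.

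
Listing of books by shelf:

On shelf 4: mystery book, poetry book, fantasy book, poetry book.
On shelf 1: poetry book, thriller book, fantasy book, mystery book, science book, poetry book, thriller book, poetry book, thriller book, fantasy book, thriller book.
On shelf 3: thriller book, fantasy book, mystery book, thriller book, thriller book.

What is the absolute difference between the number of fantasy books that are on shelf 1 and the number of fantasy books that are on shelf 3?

1

fantasy books on shelf 1: 2. fantasy books on shelf 3: 1.
|2 − 1| = 2 − 1 = 1.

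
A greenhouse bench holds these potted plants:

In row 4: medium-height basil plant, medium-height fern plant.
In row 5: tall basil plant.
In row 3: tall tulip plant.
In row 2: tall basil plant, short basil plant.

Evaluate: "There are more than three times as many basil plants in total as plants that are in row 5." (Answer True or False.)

There are 4 basil plants.
There is 1 plant in row 5.
The claim requires 4 > 3 × 1 = 3, which holds.

True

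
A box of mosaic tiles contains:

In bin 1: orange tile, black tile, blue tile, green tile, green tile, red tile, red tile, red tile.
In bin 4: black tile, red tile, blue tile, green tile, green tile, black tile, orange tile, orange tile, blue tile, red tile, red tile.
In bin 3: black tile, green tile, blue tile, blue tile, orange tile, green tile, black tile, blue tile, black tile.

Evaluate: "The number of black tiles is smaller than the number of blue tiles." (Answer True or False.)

False

|black tiles| = 6.
|blue tiles| = 6.
The claim requires 6 < 6, which does not hold.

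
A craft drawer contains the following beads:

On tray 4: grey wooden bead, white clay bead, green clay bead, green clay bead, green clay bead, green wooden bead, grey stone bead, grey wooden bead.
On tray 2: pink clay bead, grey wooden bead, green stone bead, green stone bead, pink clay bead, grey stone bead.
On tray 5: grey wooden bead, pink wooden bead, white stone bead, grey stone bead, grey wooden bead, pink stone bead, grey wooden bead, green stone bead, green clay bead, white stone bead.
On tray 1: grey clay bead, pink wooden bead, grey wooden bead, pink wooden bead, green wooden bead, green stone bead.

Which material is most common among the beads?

wooden

Counts by material: wooden 12, stone 10, clay 8.
The maximum is 12, held uniquely by wooden.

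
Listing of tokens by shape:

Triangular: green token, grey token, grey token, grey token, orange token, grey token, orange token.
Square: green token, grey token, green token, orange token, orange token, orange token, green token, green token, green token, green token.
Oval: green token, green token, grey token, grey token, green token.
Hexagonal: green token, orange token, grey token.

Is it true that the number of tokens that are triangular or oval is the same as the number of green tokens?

tokens that are triangular or oval: 12.
green tokens: 11.
The claim requires 12 = 11, which does not hold.

False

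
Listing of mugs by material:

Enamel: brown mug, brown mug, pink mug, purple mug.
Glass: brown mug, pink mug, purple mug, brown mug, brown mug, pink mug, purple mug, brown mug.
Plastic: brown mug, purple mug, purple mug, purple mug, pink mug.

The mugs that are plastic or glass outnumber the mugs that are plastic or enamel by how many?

4

mugs that are plastic or glass: 13.
mugs that are plastic or enamel: 9.
13 − 9 = 4.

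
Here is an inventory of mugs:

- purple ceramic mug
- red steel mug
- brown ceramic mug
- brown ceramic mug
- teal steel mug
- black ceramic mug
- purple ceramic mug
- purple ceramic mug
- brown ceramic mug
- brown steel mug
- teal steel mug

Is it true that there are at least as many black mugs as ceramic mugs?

False

black mugs: 1.
ceramic mugs: 7.
The claim requires 1 ≥ 7, which does not hold.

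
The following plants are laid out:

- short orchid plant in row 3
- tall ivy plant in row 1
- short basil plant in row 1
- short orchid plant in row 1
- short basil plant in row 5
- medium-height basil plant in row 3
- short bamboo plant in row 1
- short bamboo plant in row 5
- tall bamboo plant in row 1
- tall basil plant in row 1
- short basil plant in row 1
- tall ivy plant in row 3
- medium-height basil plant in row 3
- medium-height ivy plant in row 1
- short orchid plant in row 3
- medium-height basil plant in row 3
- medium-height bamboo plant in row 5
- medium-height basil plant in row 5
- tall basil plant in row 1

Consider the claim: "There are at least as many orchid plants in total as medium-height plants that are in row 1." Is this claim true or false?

True

There are 3 orchid plants.
There is 1 medium-height plant in row 1.
The claim requires 3 ≥ 1, which holds.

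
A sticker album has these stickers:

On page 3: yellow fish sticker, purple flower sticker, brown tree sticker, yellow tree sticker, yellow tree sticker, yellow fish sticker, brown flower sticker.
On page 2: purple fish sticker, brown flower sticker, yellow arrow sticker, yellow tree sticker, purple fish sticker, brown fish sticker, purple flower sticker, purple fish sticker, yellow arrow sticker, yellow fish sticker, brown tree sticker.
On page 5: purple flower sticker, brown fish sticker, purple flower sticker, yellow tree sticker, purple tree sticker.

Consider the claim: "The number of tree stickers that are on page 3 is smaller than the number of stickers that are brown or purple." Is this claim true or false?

There are 3 tree stickers on page 3.
There are 14 stickers that are brown or purple.
The claim requires 3 < 14, which holds.

True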